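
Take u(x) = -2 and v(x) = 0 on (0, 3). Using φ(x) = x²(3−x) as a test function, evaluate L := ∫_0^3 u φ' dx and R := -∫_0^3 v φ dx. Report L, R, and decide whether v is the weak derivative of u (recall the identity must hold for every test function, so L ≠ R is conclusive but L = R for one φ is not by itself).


LHS = 0, RHS = 0. Yes, v = u' weakly.

u(x) = -2, classical derivative u'(x) = 0.
φ(x) = x²(3−x), so φ'(x) = 3*x*(2 - x).
Note φ(0) = φ(3) = 0, so the boundary term u·φ vanishes.
LHS = ∫_0^3 u(x) φ'(x) dx = ∫_0^3 (6*x^2 - 12*x) dx. Term by term:
  ∫_0^3 6*x^2 dx = 54;  ∫_0^3 -12*x dx = -54.
Sum: 54 − 54 = 0.
So LHS = 0.
∫_0^3 v(x) φ(x) dx = ∫_0^3 (0) dx. Term by term:
  ∫_0^3 0 dx = 0.
So RHS = -∫_0^3 v(x) φ(x) dx = 0.
LHS = RHS, so the identity holds for this test φ.
Moreover u is smooth here and v(x) = u'(x) = 0 pointwise, so the identity holds for every test function. Hence v is the weak derivative of u.


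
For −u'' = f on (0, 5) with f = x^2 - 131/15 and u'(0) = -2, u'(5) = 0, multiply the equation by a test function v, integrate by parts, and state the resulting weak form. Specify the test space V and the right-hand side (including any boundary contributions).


V = H^1(0, 5) (v unrestricted at boundary; u is determined up to an additive constant); weak form: ∫_0^5 u'v' dx = ∫_0^5 (x^2 - 131/15) v dx + 2·v(0) for all v ∈ V.

Multiply both sides by a test function v and integrate from 0 to 5:
  ∫_0^5 −u''(x) v(x) dx = ∫_0^5 f(x) v(x) dx.
Integrate the LHS by parts once:
  ∫_0^5 −u'' v dx = −[u'(x) v(x)]_0^5 + ∫_0^5 u'(x) v'(x) dx.
Thus ∫_0^5 u'(x) v'(x) dx = ∫_0^5 f(x) v(x) dx + [u'(x) v(x)]_0^5.
Choose V so that boundary terms are either known or forced to vanish.
u has inhomogeneous Neumann u'(0) = -2, u'(5) = 0. [u' v]_0^5 = (0)·v(5) − (-2)·v(0) = 2·v(0). Take V = H^1(0, 5); boundary term becomes part of RHS.
Weak formulation: find u (satisfying any essential BC) such that ∫_0^5 u'(x) v'(x) dx = ∫_0^5 f v dx + 2·v(0) for all v ∈ V (Neumann data are natural BCs: they enter the RHS as boundary terms).
Substituting f(x) = x^2 - 131/15, the right-hand side is ∫_0^5 (x^2 - 131/15) v dx + 2·v(0).
Compatibility check (pure Neumann): taking v ≡ 1 ∈ V gives 0 = ∫_0^5 f dx + (0) − (-2), i.e. ∫_0^5 f dx must equal u'(0) − u'(5) = -2. Indeed ∫_0^5 (x^2 - 131/15) dx = -2, so the data are compatible. The solution is then unique only up to an additive constant (fix it e.g. by requiring ∫_0^5 u dx = 0).


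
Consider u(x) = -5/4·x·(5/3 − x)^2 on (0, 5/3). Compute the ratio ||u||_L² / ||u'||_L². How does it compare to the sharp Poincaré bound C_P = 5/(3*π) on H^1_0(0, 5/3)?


||u||_L² / ||u'||_L² = 5*sqrt(14)/42 < C_P = 5/(3*π).

u(x) = -5/4·x·(5/3 − x)^2, so u'(x) = -15*x^2/4 + 25*x/3 - 125/36.
u(x) = -5/4·x·(5/3 − x)^2 vanishes at x = 0 and x = 5/3, so u ∈ H^1_0(0, 5/3). Differentiate via the product rule and integrate the resulting polynomials term by term.
  ∫_0^5/3 u² dx = ∫_0^5/3 (25*x^6/16 - 125*x^5/12 + 625*x^4/24 - 3125*x^3/108 + 15625*x^2/1296) dx. Term by term:
    ∫_0^5/3 25*x^6/16 dx = 1953125/244944;  ∫_0^5/3 -125*x^5/12 dx = -1953125/52488;  ∫_0^5/3 625*x^4/24 dx = 390625/5832;
    ∫_0^5/3 -3125*x^3/108 dx = -1953125/34992;  ∫_0^5/3 15625*x^2/1296 dx = 1953125/104976.
  Sum: 1953125/244944 − 1953125/52488 + 390625/5832 − 1953125/34992 + 1953125/104976 = 390625/734832.
  ∫_0^5/3 (u')² dx = ∫_0^5/3 (225*x^4/16 - 125*x^3/2 + 6875*x^2/72 - 3125*x/54 + 15625/1296) dx. Term by term:
    ∫_0^5/3 225*x^4/16 dx = 15625/432;  ∫_0^5/3 -125*x^3/2 dx = -78125/648;  ∫_0^5/3 6875*x^2/72 dx = 859375/5832;
    ∫_0^5/3 -3125*x/54 dx = -78125/972;  ∫_0^5/3 15625/1296 dx = 78125/3888.
  Sum: 15625/432 − 78125/648 + 859375/5832 − 78125/972 + 78125/3888 = 15625/5832.
∫_0^5/3 u² dx = 390625/734832, so ||u||_L² = 625*sqrt(7)/2268.
∫_0^5/3 (u')² dx = 15625/5832, so ||u'||_L² = 125*sqrt(2)/108.
Ratio ||u||_L² / ||u'||_L² = 5*sqrt(14)/42.
Sharp Poincaré constant on H^1_0(0, 5/3) is C_P = L/π = 5/(3*π), achieved by sin(3*π/5·x).
A polynomial bump cannot attain the sharp Poincaré constant (only the first sine eigenfunction does), so the ratio is strictly less than C_P, consistent with ||u||_L² ≤ C_P ||u'||_L².


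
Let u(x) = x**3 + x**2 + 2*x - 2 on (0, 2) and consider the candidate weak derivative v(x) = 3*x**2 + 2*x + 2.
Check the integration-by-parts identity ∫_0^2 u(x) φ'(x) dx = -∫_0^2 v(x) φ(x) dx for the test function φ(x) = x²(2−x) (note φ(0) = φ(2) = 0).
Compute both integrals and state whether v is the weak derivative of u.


LHS = -184/15, RHS = -184/15. Yes, v = u' weakly.

u(x) = x**3 + x**2 + 2*x - 2, classical derivative u'(x) = 3*x**2 + 2*x + 2.
φ(x) = x²(2−x), so φ'(x) = x*(4 - 3*x).
Note φ(0) = φ(2) = 0, so the boundary term u·φ vanishes.
LHS = ∫_0^2 u(x) φ'(x) dx = ∫_0^2 (-3*x^5 + x^4 - 2*x^3 + 14*x^2 - 8*x) dx. Term by term:
  ∫_0^2 -3*x^5 dx = -32;  ∫_0^2 x^4 dx = 32/5;  ∫_0^2 -2*x^3 dx = -8;
  ∫_0^2 14*x^2 dx = 112/3;  ∫_0^2 -8*x dx = -16.
Sum: -32 + 32/5 − 8 + 112/3 − 16 = -184/15.
So LHS = -184/15.
∫_0^2 v(x) φ(x) dx = ∫_0^2 (-3*x^5 + 4*x^4 + 2*x^3 + 4*x^2) dx. Term by term:
  ∫_0^2 -3*x^5 dx = -32;  ∫_0^2 4*x^4 dx = 128/5;  ∫_0^2 2*x^3 dx = 8;
  ∫_0^2 4*x^2 dx = 32/3.
Sum: -32 + 128/5 + 8 + 32/3 = 184/15.
So RHS = -∫_0^2 v(x) φ(x) dx = -184/15.
LHS = RHS, so the identity holds for this test φ.
Moreover u is smooth here and v(x) = u'(x) = 3*x**2 + 2*x + 2 pointwise, so the identity holds for every test function. Hence v is the weak derivative of u.


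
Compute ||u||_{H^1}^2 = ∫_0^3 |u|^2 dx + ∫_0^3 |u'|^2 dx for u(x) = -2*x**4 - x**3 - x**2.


||u||_{H^1}^2 = 2938689/70

The H^1 norm (squared) on an interval (0, L) is
  ||u||_{H^1}^2 = ∫_0^L u(x)^2 dx + ∫_0^L u'(x)^2 dx.
Compute u'(x) = -8*x**3 - 3*x**2 - 2*x.
Then u(x)^2 = 4*x**8 + 4*x**7 + 5*x**6 + 2*x**5 + x**4 and u'(x)^2 = 64*x**6 + 48*x**5 + 41*x**4 + 12*x**3 + 4*x**2.
Integrate each monomial from 0 to 3 using ∫_0^3 c·x^n dx = c·3^(n+1)/(n+1):
  ∫_0^3 u(x)^2 dx = ∫_0^3 (4*x^8 + 4*x^7 + 5*x^6 + 2*x^5 + x^4) dx. Term by term:
    ∫_0^3 4*x^8 dx = 8748;  ∫_0^3 4*x^7 dx = 6561/2;  ∫_0^3 5*x^6 dx = 10935/7;
    ∫_0^3 2*x^5 dx = 243;  ∫_0^3 x^4 dx = 243/5.
  Sum: 8748 + 6561/2 + 10935/7 + 243 + 243/5 = 971757/70.
  ∫_0^3 u'(x)^2 dx = ∫_0^3 (64*x^6 + 48*x^5 + 41*x^4 + 12*x^3 + 4*x^2) dx. Term by term:
    ∫_0^3 64*x^6 dx = 139968/7;  ∫_0^3 48*x^5 dx = 5832;  ∫_0^3 41*x^4 dx = 9963/5;
    ∫_0^3 12*x^3 dx = 243;  ∫_0^3 4*x^2 dx = 36.
  Sum: 139968/7 + 5832 + 9963/5 + 243 + 36 = 983466/35.
Adding: ||u||_{H^1}^2 = 971757/70 + 983466/35 = 2938689/70.


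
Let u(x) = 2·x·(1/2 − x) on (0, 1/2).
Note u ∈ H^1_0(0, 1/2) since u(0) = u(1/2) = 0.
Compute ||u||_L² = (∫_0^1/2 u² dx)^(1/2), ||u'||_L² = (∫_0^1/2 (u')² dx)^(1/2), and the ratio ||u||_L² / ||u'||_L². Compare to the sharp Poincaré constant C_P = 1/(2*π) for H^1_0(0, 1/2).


||u||_L² / ||u'||_L² = sqrt(10)/20 < C_P = 1/(2*π).

u(x) = 2·x·(1/2 − x), so u'(x) = 1 - 4*x.
u(x) = 2·x·(1/2 − x) vanishes at x = 0 and x = 1/2, so u ∈ H^1_0(0, 1/2). Differentiate via the product rule and integrate the resulting polynomials term by term.
  ∫_0^1/2 u² dx = ∫_0^1/2 (4*x^4 - 4*x^3 + x^2) dx. Term by term:
    ∫_0^1/2 4*x^4 dx = 1/40;  ∫_0^1/2 -4*x^3 dx = -1/16;  ∫_0^1/2 x^2 dx = 1/24.
  Sum: 1/40 − 1/16 + 1/24 = 1/240.
  ∫_0^1/2 (u')² dx = ∫_0^1/2 (16*x^2 - 8*x + 1) dx. Term by term:
    ∫_0^1/2 16*x^2 dx = 2/3;  ∫_0^1/2 -8*x dx = -1;  ∫_0^1/2 1 dx = 1/2.
  Sum: 2/3 − 1 + 1/2 = 1/6.
∫_0^1/2 u² dx = 1/240, so ||u||_L² = sqrt(15)/60.
∫_0^1/2 (u')² dx = 1/6, so ||u'||_L² = sqrt(6)/6.
Ratio ||u||_L² / ||u'||_L² = sqrt(10)/20.
Sharp Poincaré constant on H^1_0(0, 1/2) is C_P = L/π = 1/(2*π), achieved by sin(2*π·x).
A polynomial bump cannot attain the sharp Poincaré constant (only the first sine eigenfunction does), so the ratio is strictly less than C_P, consistent with ||u||_L² ≤ C_P ||u'||_L².


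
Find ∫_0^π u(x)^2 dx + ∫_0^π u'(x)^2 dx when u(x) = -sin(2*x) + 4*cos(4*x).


||u||_{H^1(0,π)}^2 = 277*π/2

u'(x) = -16*sin(4*x) - 2*cos(2*x).
Expand u² and (u')² and integrate term by term on (0, π), using: for integers n ≥ 1, ∫_0^π sin²(nx) dx = ∫_0^π cos²(nx) dx = π/2; for n ≠ n', ∫_0^π sin(nx)sin(n'x) dx = ∫_0^π cos(nx)cos(n'x) dx = 0; and by product-to-sum, ∫_0^π sin(nx)cos(n'x) dx = ½∫_0^π [sin((n+n')x) + sin((n−n')x)] dx, which is 0 when n+n' is even and 2n/(n²−n'²) when n+n' is odd (it need not vanish on (0, π)).
  u² squared terms: (-1)²·∫sin(2x)² dx = 1·π/2 = π/2;  (4)²·∫cos(4x)² dx = 16·π/2 = 8*π.
  u² cross terms: 2·(-1)·(4)·∫sin(2x)·cos(4x) dx = -8·(0) = 0.
  So ∫_0^π u² dx = π/2 + 8*π + 0 = 17*π/2.
  (u')² squared terms: (-16)²·∫sin(4x)² dx = 256·π/2 = 128*π;  (-2)²·∫cos(2x)² dx = 4·π/2 = 2*π.
  (u')² cross terms: 2·(-16)·(-2)·∫sin(4x)·cos(2x) dx = 64·(0) = 0.
  So ∫_0^π (u')² dx = 128*π + 2*π + 0 = 130*π.
||u||_{H^1}^2 = (17*π/2) + (130*π) = 277*π/2.


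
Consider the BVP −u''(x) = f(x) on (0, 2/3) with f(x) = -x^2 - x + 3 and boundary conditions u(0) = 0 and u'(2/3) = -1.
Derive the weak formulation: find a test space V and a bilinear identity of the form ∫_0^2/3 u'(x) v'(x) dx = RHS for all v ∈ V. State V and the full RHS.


V = {v ∈ H^1(0, 2/3) : v(0) = 0} (test functions vanish at x = 0 where u is specified); weak form: ∫_0^2/3 u'v' dx = ∫_0^2/3 (-x^2 - x + 3) v dx − v(2/3) for all v ∈ V.

Multiply both sides by a test function v and integrate from 0 to 2/3:
  ∫_0^2/3 −u''(x) v(x) dx = ∫_0^2/3 f(x) v(x) dx.
Integrate the LHS by parts once:
  ∫_0^2/3 −u'' v dx = −[u'(x) v(x)]_0^2/3 + ∫_0^2/3 u'(x) v'(x) dx.
Thus ∫_0^2/3 u'(x) v'(x) dx = ∫_0^2/3 f(x) v(x) dx + [u'(x) v(x)]_0^2/3.
Choose V so that boundary terms are either known or forced to vanish.
Mixed BC: u(0) = 0 (Dirichlet) and u'(2/3) = -1 (Neumann). Define V = {v ∈ H^1(0, 2/3) : v(0) = 0}. Then [u' v]_0^2/3 = u'(2/3)·v(2/3) − u'(0)·0 = − v(2/3).
Weak formulation: find u (satisfying any essential BC) such that ∫_0^2/3 u'(x) v'(x) dx = ∫_0^2/3 f v dx − v(2/3) for all v ∈ V (Dirichlet at 0 absorbed into V; Neumann datum at x = 2/3 contributes the boundary term).
Substituting f(x) = -x^2 - x + 3, the right-hand side is ∫_0^2/3 (-x^2 - x + 3) v dx − v(2/3).


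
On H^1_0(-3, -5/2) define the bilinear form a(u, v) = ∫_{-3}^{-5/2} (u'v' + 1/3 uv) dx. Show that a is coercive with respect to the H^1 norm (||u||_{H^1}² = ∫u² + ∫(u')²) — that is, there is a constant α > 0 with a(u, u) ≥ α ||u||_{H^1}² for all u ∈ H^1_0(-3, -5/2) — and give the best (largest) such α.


α = (1 + 12*π^2)/(3*(1 + 4*π^2))

Coercivity of a(·,·) on H^1_0(-3, -5/2) means a(u, u) ≥ α ||u||_{H^1}² for every u ∈ H^1_0.
The interval has length L = 1/2, and Poincaré/coercivity depend only on L. Here a(u, u) = ∫(u')² + (1/3)·∫u².
Here 0 < c = 1/3 < 1. The condition a(u,u) ≥ α||u||_{H^1}² reads (1−α)∫(u')² ≥ (α−c)∫u². Any admissible α is ≤ 1 (rapidly oscillating u have ∫u²/∫(u')² → 0), and α = 1 would force 0 ≥ (1−c)∫u², impossible since c < 1; so 1−α > 0. By the sharp Poincaré inequality on H^1_0 of an interval of length L, ∫(u')² ≥ (π/L)²∫u² with equality for the first sine mode sin(π(x−x₀)/L) (x₀ the left endpoint), so the inequality holds for all u iff (1−α)(π/L)² ≥ α − c, i.e. α ≤ ((π/L)² + c)/((π/L)² + 1) = (1 + c(L/π)²)/(1 + (L/π)²). With (π/L)² = 4*π^2 and c = 1/3, the largest admissible constant is α = ((π/L)² + c)/((π/L)² + 1).
Simplifying, α = (1 + 12*π^2)/(3*(1 + 4*π^2)).


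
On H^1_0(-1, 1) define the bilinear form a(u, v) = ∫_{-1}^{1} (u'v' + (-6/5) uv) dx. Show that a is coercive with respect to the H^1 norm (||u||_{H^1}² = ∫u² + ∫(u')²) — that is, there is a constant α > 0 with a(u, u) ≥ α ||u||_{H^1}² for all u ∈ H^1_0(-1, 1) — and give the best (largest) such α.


α = (-24/5 + π^2)/(4 + π^2)

Coercivity of a(·,·) on H^1_0(-1, 1) means a(u, u) ≥ α ||u||_{H^1}² for every u ∈ H^1_0.
The interval has length L = 2, and Poincaré/coercivity depend only on L. Here a(u, u) = ∫(u')² + (-6/5)·∫u².
Here c = -6/5 < 0 with |c| < (π/L)² = π^2/4, so coercivity still holds. The condition a(u,u) ≥ α||u||_{H^1}² reads (1−α)∫(u')² ≥ (α−c)∫u². Any admissible α is ≤ 1 (rapidly oscillating u have ∫u²/∫(u')² → 0), and α = 1 would force 0 ≥ (1−c)∫u², impossible since c < 1; so 1−α > 0. By the sharp Poincaré inequality on H^1_0 of an interval of length L, ∫(u')² ≥ (π/L)²∫u² with equality for the first sine mode sin(π(x−x₀)/L) (x₀ the left endpoint), so the inequality holds for all u iff (1−α)(π/L)² ≥ α − c, i.e. α ≤ ((π/L)² + c)/((π/L)² + 1) = (1 + c(L/π)²)/(1 + (L/π)²). (Direct route, valid since c ≤ 0: Poincaré gives c∫u² ≥ c(L/π)²∫(u')², so a(u,u) ≥ (1 + c(L/π)²)∫(u')², while ||u||_{H^1}² ≤ (1 + (L/π)²)∫(u')²; dividing yields the same α.) With (π/L)² = π^2/4 and c = -6/5, the largest admissible constant is α = ((π/L)² + c)/((π/L)² + 1).
Simplifying, α = (-24/5 + π^2)/(4 + π^2).


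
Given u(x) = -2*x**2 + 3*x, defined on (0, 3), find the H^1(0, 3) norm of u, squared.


||u||_{H^1}^2 = 477/5

The H^1 norm (squared) on an interval (0, L) is
  ||u||_{H^1}^2 = ∫_0^L u(x)^2 dx + ∫_0^L u'(x)^2 dx.
Compute u'(x) = 3 - 4*x.
Then u(x)^2 = 4*x**4 - 12*x**3 + 9*x**2 and u'(x)^2 = 16*x**2 - 24*x + 9.
Integrate each monomial from 0 to 3 using ∫_0^3 c·x^n dx = c·3^(n+1)/(n+1):
  ∫_0^3 u(x)^2 dx = ∫_0^3 (4*x^4 - 12*x^3 + 9*x^2) dx. Term by term:
    ∫_0^3 4*x^4 dx = 972/5;  ∫_0^3 -12*x^3 dx = -243;  ∫_0^3 9*x^2 dx = 81.
  Sum: 972/5 − 243 + 81 = 162/5.
  ∫_0^3 u'(x)^2 dx = ∫_0^3 (16*x^2 - 24*x + 9) dx. Term by term:
    ∫_0^3 16*x^2 dx = 144;  ∫_0^3 -24*x dx = -108;  ∫_0^3 9 dx = 27.
  Sum: 144 − 108 + 27 = 63.
Adding: ||u||_{H^1}^2 = 162/5 + 63 = 477/5.


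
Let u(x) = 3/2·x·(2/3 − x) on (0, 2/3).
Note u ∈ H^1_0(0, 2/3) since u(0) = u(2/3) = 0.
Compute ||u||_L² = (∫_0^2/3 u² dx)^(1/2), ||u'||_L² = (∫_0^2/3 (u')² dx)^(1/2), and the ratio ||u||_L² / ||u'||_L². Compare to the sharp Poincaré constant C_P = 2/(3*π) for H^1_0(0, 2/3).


||u||_L² / ||u'||_L² = sqrt(10)/15 < C_P = 2/(3*π).

u(x) = 3/2·x·(2/3 − x), so u'(x) = 1 - 3*x.
u(x) = 3/2·x·(2/3 − x) vanishes at x = 0 and x = 2/3, so u ∈ H^1_0(0, 2/3). Differentiate via the product rule and integrate the resulting polynomials term by term.
  ∫_0^2/3 u² dx = ∫_0^2/3 (9*x^4/4 - 3*x^3 + x^2) dx. Term by term:
    ∫_0^2/3 9*x^4/4 dx = 8/135;  ∫_0^2/3 -3*x^3 dx = -4/27;  ∫_0^2/3 x^2 dx = 8/81.
  Sum: 8/135 − 4/27 + 8/81 = 4/405.
  ∫_0^2/3 (u')² dx = ∫_0^2/3 (9*x^2 - 6*x + 1) dx. Term by term:
    ∫_0^2/3 9*x^2 dx = 8/9;  ∫_0^2/3 -6*x dx = -4/3;  ∫_0^2/3 1 dx = 2/3.
  Sum: 8/9 − 4/3 + 2/3 = 2/9.
∫_0^2/3 u² dx = 4/405, so ||u||_L² = 2*sqrt(5)/45.
∫_0^2/3 (u')² dx = 2/9, so ||u'||_L² = sqrt(2)/3.
Ratio ||u||_L² / ||u'||_L² = sqrt(10)/15.
Sharp Poincaré constant on H^1_0(0, 2/3) is C_P = L/π = 2/(3*π), achieved by sin(3*π/2·x).
A polynomial bump cannot attain the sharp Poincaré constant (only the first sine eigenfunction does), so the ratio is strictly less than C_P, consistent with ||u||_L² ≤ C_P ||u'||_L².


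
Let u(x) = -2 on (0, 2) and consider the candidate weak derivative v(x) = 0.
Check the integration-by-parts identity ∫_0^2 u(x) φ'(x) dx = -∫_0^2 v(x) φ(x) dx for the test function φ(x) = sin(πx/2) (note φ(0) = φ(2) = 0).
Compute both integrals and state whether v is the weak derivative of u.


LHS = 0, RHS = 0. Yes, v = u' weakly.

u(x) = -2, classical derivative u'(x) = 0.
φ(x) = sin(πx/2), so φ'(x) = π*cos(π*x/2)/2.
Note φ(0) = φ(2) = 0, so the boundary term u·φ vanishes.
LHS = ∫_0^2 u(x) φ'(x) dx = ∫_0^2 (-π*cos(π*x/2)) dx. Term by term:
  ∫_0^2 -π*cos(π*x/2) dx = 0.
So LHS = 0.
∫_0^2 v(x) φ(x) dx = ∫_0^2 (0) dx. Term by term:
  ∫_0^2 0 dx = 0.
So RHS = -∫_0^2 v(x) φ(x) dx = 0.
LHS = RHS, so the identity holds for this test φ.
Moreover u is smooth here and v(x) = u'(x) = 0 pointwise, so the identity holds for every test function. Hence v is the weak derivative of u.


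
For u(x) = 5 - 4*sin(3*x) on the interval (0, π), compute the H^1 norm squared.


||u||_{H^1(0,π)}^2 = -80/3 + 105*π

u'(x) = -12*cos(3*x).
Expand u² and (u')² and integrate term by term on (0, π), using: for integers n ≥ 1, ∫_0^π sin²(nx) dx = ∫_0^π cos²(nx) dx = π/2; for n ≠ n', ∫_0^π sin(nx)sin(n'x) dx = ∫_0^π cos(nx)cos(n'x) dx = 0; and by product-to-sum, ∫_0^π sin(nx)cos(n'x) dx = ½∫_0^π [sin((n+n')x) + sin((n−n')x)] dx, which is 0 when n+n' is even and 2n/(n²−n'²) when n+n' is odd (it need not vanish on (0, π)). For the constant mode: ∫_0^π 1 dx = π, ∫_0^π cos(nx) dx = 0, ∫_0^π sin(nx) dx = (1−(−1)^n)/n.
  u² squared terms: (5)²·∫1 dx = 25·π = 25*π;  (-4)²·∫sin(3x)² dx = 16·π/2 = 8*π.
  u² cross terms: 2·(5)·(-4)·∫1·sin(3x) dx = -40·(2/3) = -80/3.
  So ∫_0^π u² dx = 25*π + 8*π − 80/3 = -80/3 + 33*π.
  (u')² squared terms: (-12)²·∫cos(3x)² dx = 144·π/2 = 72*π.
  So ∫_0^π (u')² dx = 72*π.
||u||_{H^1}^2 = (-80/3 + 33*π) + (72*π) = -80/3 + 105*π.


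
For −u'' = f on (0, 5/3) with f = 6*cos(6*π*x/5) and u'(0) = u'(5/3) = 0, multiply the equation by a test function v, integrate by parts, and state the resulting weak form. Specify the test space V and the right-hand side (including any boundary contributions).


V = H^1(0, 5/3) (no boundary constraint on v; u is determined up to an additive constant); weak form: ∫_0^5/3 u'v' dx = ∫_0^5/3 (6*cos(6*π*x/5)) v dx for all v ∈ V.

Multiply both sides by a test function v and integrate from 0 to 5/3:
  ∫_0^5/3 −u''(x) v(x) dx = ∫_0^5/3 f(x) v(x) dx.
Integrate the LHS by parts once:
  ∫_0^5/3 −u'' v dx = −[u'(x) v(x)]_0^5/3 + ∫_0^5/3 u'(x) v'(x) dx.
Thus ∫_0^5/3 u'(x) v'(x) dx = ∫_0^5/3 f(x) v(x) dx + [u'(x) v(x)]_0^5/3.
Choose V so that boundary terms are either known or forced to vanish.
u has homogeneous Neumann: u'(0) = u'(5/3) = 0. So [u' v]_0^5/3 = 0·v(5/3) − 0·v(0) = 0 for any v; take V = H^1(0, 5/3).
Weak formulation: find u (satisfying any essential BC) such that ∫_0^5/3 u'(x) v'(x) dx = ∫_0^5/3 f v dx for all v ∈ V (homogeneous Neumann, so boundary terms vanish).
Substituting f(x) = 6*cos(6*π*x/5), the right-hand side is ∫_0^5/3 (6*cos(6*π*x/5)) v dx.
Compatibility check (pure Neumann): taking v ≡ 1 ∈ V gives 0 = ∫_0^5/3 f dx + (0) − (0), i.e. ∫_0^5/3 f dx must equal u'(0) − u'(5/3) = 0. Indeed ∫_0^5/3 (6*cos(6*π*x/5)) dx = 0, so the data are compatible. The solution is then unique only up to an additive constant (fix it e.g. by requiring ∫_0^5/3 u dx = 0).


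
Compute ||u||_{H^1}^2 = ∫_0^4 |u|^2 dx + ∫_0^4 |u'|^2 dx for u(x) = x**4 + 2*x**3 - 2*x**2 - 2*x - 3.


||u||_{H^1}^2 = 37417628/315

The H^1 norm (squared) on an interval (0, L) is
  ||u||_{H^1}^2 = ∫_0^L u(x)^2 dx + ∫_0^L u'(x)^2 dx.
Compute u'(x) = 4*x**3 + 6*x**2 - 4*x - 2.
Then u(x)^2 = x**8 + 4*x**7 - 12*x**5 - 10*x**4 - 4*x**3 + 16*x**2 + 12*x + 9 and u'(x)^2 = 16*x**6 + 48*x**5 + 4*x**4 - 64*x**3 - 8*x**2 + 16*x + 4.
Integrate each monomial from 0 to 4 using ∫_0^4 c·x^n dx = c·4^(n+1)/(n+1):
  ∫_0^4 u(x)^2 dx = ∫_0^4 (x^8 + 4*x^7 - 12*x^5 - 10*x^4 - 4*x^3 + 16*x^2 + 12*x + 9) dx. Term by term:
    ∫_0^4 x^8 dx = 262144/9;  ∫_0^4 4*x^7 dx = 32768;  ∫_0^4 -12*x^5 dx = -8192;
    ∫_0^4 -10*x^4 dx = -2048;  ∫_0^4 -4*x^3 dx = -256;  ∫_0^4 16*x^2 dx = 1024/3;
    ∫_0^4 12*x dx = 96;  ∫_0^4 9 dx = 36.
  Sum: 262144/9 + 32768 − 8192 − 2048 − 256 + 1024/3 + 96 + 36 = 466852/9.
  ∫_0^4 u'(x)^2 dx = ∫_0^4 (16*x^6 + 48*x^5 + 4*x^4 - 64*x^3 - 8*x^2 + 16*x + 4) dx. Term by term:
    ∫_0^4 16*x^6 dx = 262144/7;  ∫_0^4 48*x^5 dx = 32768;  ∫_0^4 4*x^4 dx = 4096/5;
    ∫_0^4 -64*x^3 dx = -4096;  ∫_0^4 -8*x^2 dx = -512/3;  ∫_0^4 16*x dx = 128;
    ∫_0^4 4 dx = 16.
  Sum: 262144/7 + 32768 + 4096/5 − 4096 − 512/3 + 128 + 16 = 7025936/105.
Adding: ||u||_{H^1}^2 = 466852/9 + 7025936/105 = 37417628/315.


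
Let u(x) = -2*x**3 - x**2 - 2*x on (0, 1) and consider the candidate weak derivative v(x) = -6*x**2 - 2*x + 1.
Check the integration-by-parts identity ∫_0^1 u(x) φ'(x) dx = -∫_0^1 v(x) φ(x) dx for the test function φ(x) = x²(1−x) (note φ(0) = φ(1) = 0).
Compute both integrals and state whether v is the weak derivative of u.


LHS = 7/15, RHS = 13/60. No, v is not the weak derivative of u.

u(x) = -2*x**3 - x**2 - 2*x, classical derivative u'(x) = -6*x**2 - 2*x - 2.
φ(x) = x²(1−x), so φ'(x) = x*(2 - 3*x).
Note φ(0) = φ(1) = 0, so the boundary term u·φ vanishes.
LHS = ∫_0^1 u(x) φ'(x) dx = ∫_0^1 (6*x^5 - x^4 + 4*x^3 - 4*x^2) dx. Term by term:
  ∫_0^1 6*x^5 dx = 1;  ∫_0^1 -x^4 dx = -1/5;  ∫_0^1 4*x^3 dx = 1;
  ∫_0^1 -4*x^2 dx = -4/3.
Sum: 1 − 1/5 + 1 − 4/3 = 7/15.
So LHS = 7/15.
∫_0^1 v(x) φ(x) dx = ∫_0^1 (6*x^5 - 4*x^4 - 3*x^3 + x^2) dx. Term by term:
  ∫_0^1 6*x^5 dx = 1;  ∫_0^1 -4*x^4 dx = -4/5;  ∫_0^1 -3*x^3 dx = -3/4;
  ∫_0^1 x^2 dx = 1/3.
Sum: 1 − 4/5 − 3/4 + 1/3 = -13/60.
So RHS = -∫_0^1 v(x) φ(x) dx = 13/60.
LHS − RHS = 1/4 ≠ 0, so the identity fails.
(For a valid weak derivative the identity must hold for EVERY test function, in particular this one. The failure shows v is NOT the weak derivative of u.)
Correct weak derivative would be u'(x) = -6*x**2 - 2*x - 2.


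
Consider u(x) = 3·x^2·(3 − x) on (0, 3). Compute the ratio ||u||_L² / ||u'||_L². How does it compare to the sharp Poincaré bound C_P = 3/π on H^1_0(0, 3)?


||u||_L² / ||u'||_L² = 3*sqrt(14)/14 < C_P = 3/π.

u(x) = 3·x^2·(3 − x), so u'(x) = 9*x*(2 - x).
u(x) = 3·x^2·(3 − x) vanishes at x = 0 and x = 3, so u ∈ H^1_0(0, 3). Differentiate via the product rule and integrate the resulting polynomials term by term.
  ∫_0^3 u² dx = ∫_0^3 (9*x^6 - 54*x^5 + 81*x^4) dx. Term by term:
    ∫_0^3 9*x^6 dx = 19683/7;  ∫_0^3 -54*x^5 dx = -6561;  ∫_0^3 81*x^4 dx = 19683/5.
  Sum: 19683/7 − 6561 + 19683/5 = 6561/35.
  ∫_0^3 (u')² dx = ∫_0^3 (81*x^4 - 324*x^3 + 324*x^2) dx. Term by term:
    ∫_0^3 81*x^4 dx = 19683/5;  ∫_0^3 -324*x^3 dx = -6561;  ∫_0^3 324*x^2 dx = 2916.
  Sum: 19683/5 − 6561 + 2916 = 1458/5.
∫_0^3 u² dx = 6561/35, so ||u||_L² = 81*sqrt(35)/35.
∫_0^3 (u')² dx = 1458/5, so ||u'||_L² = 27*sqrt(10)/5.
Ratio ||u||_L² / ||u'||_L² = 3*sqrt(14)/14.
Sharp Poincaré constant on H^1_0(0, 3) is C_P = L/π = 3/π, achieved by sin(π/3·x).
A polynomial bump cannot attain the sharp Poincaré constant (only the first sine eigenfunction does), so the ratio is strictly less than C_P, consistent with ||u||_L² ≤ C_P ||u'||_L².


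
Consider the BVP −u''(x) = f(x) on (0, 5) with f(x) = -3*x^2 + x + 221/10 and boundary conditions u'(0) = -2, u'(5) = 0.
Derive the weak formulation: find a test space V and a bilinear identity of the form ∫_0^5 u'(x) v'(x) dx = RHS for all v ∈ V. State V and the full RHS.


V = H^1(0, 5) (v unrestricted at boundary; u is determined up to an additive constant); weak form: ∫_0^5 u'v' dx = ∫_0^5 (-3*x^2 + x + 221/10) v dx + 2·v(0) for all v ∈ V.

Multiply both sides by a test function v and integrate from 0 to 5:
  ∫_0^5 −u''(x) v(x) dx = ∫_0^5 f(x) v(x) dx.
Integrate the LHS by parts once:
  ∫_0^5 −u'' v dx = −[u'(x) v(x)]_0^5 + ∫_0^5 u'(x) v'(x) dx.
Thus ∫_0^5 u'(x) v'(x) dx = ∫_0^5 f(x) v(x) dx + [u'(x) v(x)]_0^5.
Choose V so that boundary terms are either known or forced to vanish.
u has inhomogeneous Neumann u'(0) = -2, u'(5) = 0. [u' v]_0^5 = (0)·v(5) − (-2)·v(0) = 2·v(0). Take V = H^1(0, 5); boundary term becomes part of RHS.
Weak formulation: find u (satisfying any essential BC) such that ∫_0^5 u'(x) v'(x) dx = ∫_0^5 f v dx + 2·v(0) for all v ∈ V (Neumann data are natural BCs: they enter the RHS as boundary terms).
Substituting f(x) = -3*x^2 + x + 221/10, the right-hand side is ∫_0^5 (-3*x^2 + x + 221/10) v dx + 2·v(0).
Compatibility check (pure Neumann): taking v ≡ 1 ∈ V gives 0 = ∫_0^5 f dx + (0) − (-2), i.e. ∫_0^5 f dx must equal u'(0) − u'(5) = -2. Indeed ∫_0^5 (-3*x^2 + x + 221/10) dx = -2, so the data are compatible. The solution is then unique only up to an additive constant (fix it e.g. by requiring ∫_0^5 u dx = 0).


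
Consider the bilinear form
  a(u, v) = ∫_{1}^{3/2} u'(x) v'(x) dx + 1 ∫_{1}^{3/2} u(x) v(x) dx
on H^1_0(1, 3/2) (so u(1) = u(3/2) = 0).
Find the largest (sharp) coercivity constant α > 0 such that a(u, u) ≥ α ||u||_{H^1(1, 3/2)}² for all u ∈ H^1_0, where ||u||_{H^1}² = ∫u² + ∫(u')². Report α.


α = 1

Coercivity of a(·,·) on H^1_0(1, 3/2) means a(u, u) ≥ α ||u||_{H^1}² for every u ∈ H^1_0.
The interval has length L = 1/2, and Poincaré/coercivity depend only on L. Here a(u, u) = ∫(u')² + (1)·∫u².
Here c = 1 ≥ 1, so a(u,u) = ∫(u')² + c∫u² ≥ ∫(u')² + ∫u² = ||u||_{H^1}², i.e. α = 1 works. No larger α is possible: a(u,u) ≥ α||u||_{H^1}² means (1−α)∫(u')² ≥ (α−c)∫u², and for the modes u_n = sin(nπ(x−x₀)/L) (x₀ the left endpoint) one has ∫u_n²/∫(u_n')² = (L/(nπ))² → 0, so a(u_n,u_n)/||u_n||_{H^1}² → 1. Hence the optimal constant is α = 1.
Therefore α = 1.


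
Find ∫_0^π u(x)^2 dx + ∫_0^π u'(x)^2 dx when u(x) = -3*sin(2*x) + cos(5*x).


||u||_{H^1(0,π)}^2 = 208/7 + 71*π/2

u'(x) = -5*sin(5*x) - 6*cos(2*x).
Expand u² and (u')² and integrate term by term on (0, π), using: for integers n ≥ 1, ∫_0^π sin²(nx) dx = ∫_0^π cos²(nx) dx = π/2; for n ≠ n', ∫_0^π sin(nx)sin(n'x) dx = ∫_0^π cos(nx)cos(n'x) dx = 0; and by product-to-sum, ∫_0^π sin(nx)cos(n'x) dx = ½∫_0^π [sin((n+n')x) + sin((n−n')x)] dx, which is 0 when n+n' is even and 2n/(n²−n'²) when n+n' is odd (it need not vanish on (0, π)).
  u² squared terms: (-3)²·∫sin(2x)² dx = 9·π/2 = 9*π/2;  (1)²·∫cos(5x)² dx = 1·π/2 = π/2.
  u² cross terms: 2·(-3)·(1)·∫sin(2x)·cos(5x) dx = -6·(-4/21) = 8/7.
  So ∫_0^π u² dx = 9*π/2 + π/2 + 8/7 = 8/7 + 5*π.
  (u')² squared terms: (-6)²·∫cos(2x)² dx = 36·π/2 = 18*π;  (-5)²·∫sin(5x)² dx = 25·π/2 = 25*π/2.
  (u')² cross terms: 2·(-6)·(-5)·∫cos(2x)·sin(5x) dx = 60·(10/21) = 200/7.
  So ∫_0^π (u')² dx = 18*π + 25*π/2 + 200/7 = 200/7 + 61*π/2.
||u||_{H^1}^2 = (8/7 + 5*π) + (200/7 + 61*π/2) = 208/7 + 71*π/2.


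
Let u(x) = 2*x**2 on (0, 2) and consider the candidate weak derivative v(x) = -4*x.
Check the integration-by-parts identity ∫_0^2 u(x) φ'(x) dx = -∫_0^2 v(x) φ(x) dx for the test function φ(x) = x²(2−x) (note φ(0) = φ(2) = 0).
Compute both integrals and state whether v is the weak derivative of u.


LHS = -32/5, RHS = 32/5. No, v is not the weak derivative of u.

u(x) = 2*x**2, classical derivative u'(x) = 4*x.
φ(x) = x²(2−x), so φ'(x) = x*(4 - 3*x).
Note φ(0) = φ(2) = 0, so the boundary term u·φ vanishes.
LHS = ∫_0^2 u(x) φ'(x) dx = ∫_0^2 (-6*x^4 + 8*x^3) dx. Term by term:
  ∫_0^2 -6*x^4 dx = -192/5;  ∫_0^2 8*x^3 dx = 32.
Sum: -192/5 + 32 = -32/5.
So LHS = -32/5.
∫_0^2 v(x) φ(x) dx = ∫_0^2 (4*x^4 - 8*x^3) dx. Term by term:
  ∫_0^2 4*x^4 dx = 128/5;  ∫_0^2 -8*x^3 dx = -32.
Sum: 128/5 − 32 = -32/5.
So RHS = -∫_0^2 v(x) φ(x) dx = 32/5.
LHS − RHS = -64/5 ≠ 0, so the identity fails.
(For a valid weak derivative the identity must hold for EVERY test function, in particular this one. The failure shows v is NOT the weak derivative of u.)
Correct weak derivative would be u'(x) = 4*x.


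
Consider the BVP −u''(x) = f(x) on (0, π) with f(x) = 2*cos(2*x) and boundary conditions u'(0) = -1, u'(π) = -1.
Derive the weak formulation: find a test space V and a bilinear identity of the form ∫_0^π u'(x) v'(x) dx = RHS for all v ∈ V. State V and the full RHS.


V = H^1(0, π) (v unrestricted at boundary; u is determined up to an additive constant); weak form: ∫_0^π u'v' dx = ∫_0^π (2*cos(2*x)) v dx − v(π) + v(0) for all v ∈ V.

Multiply both sides by a test function v and integrate from 0 to π:
  ∫_0^π −u''(x) v(x) dx = ∫_0^π f(x) v(x) dx.
Integrate the LHS by parts once:
  ∫_0^π −u'' v dx = −[u'(x) v(x)]_0^π + ∫_0^π u'(x) v'(x) dx.
Thus ∫_0^π u'(x) v'(x) dx = ∫_0^π f(x) v(x) dx + [u'(x) v(x)]_0^π.
Choose V so that boundary terms are either known or forced to vanish.
u has inhomogeneous Neumann u'(0) = -1, u'(π) = -1. [u' v]_0^π = (-1)·v(π) − (-1)·v(0) = − v(π) + v(0). Take V = H^1(0, π); boundary term becomes part of RHS.
Weak formulation: find u (satisfying any essential BC) such that ∫_0^π u'(x) v'(x) dx = ∫_0^π f v dx − v(π) + v(0) for all v ∈ V (Neumann data are natural BCs: they enter the RHS as boundary terms).
Substituting f(x) = 2*cos(2*x), the right-hand side is ∫_0^π (2*cos(2*x)) v dx − v(π) + v(0).
Compatibility check (pure Neumann): taking v ≡ 1 ∈ V gives 0 = ∫_0^π f dx + (-1) − (-1), i.e. ∫_0^π f dx must equal u'(0) − u'(π) = 0. Indeed ∫_0^π (2*cos(2*x)) dx = 0, so the data are compatible. The solution is then unique only up to an additive constant (fix it e.g. by requiring ∫_0^π u dx = 0).


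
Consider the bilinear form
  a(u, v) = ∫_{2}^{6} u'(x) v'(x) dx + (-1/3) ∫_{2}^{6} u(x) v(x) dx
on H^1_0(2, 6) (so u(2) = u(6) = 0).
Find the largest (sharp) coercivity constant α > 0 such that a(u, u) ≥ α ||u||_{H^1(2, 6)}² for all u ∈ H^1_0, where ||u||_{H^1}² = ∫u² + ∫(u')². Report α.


α = (-16/3 + π^2)/(π^2 + 16)

Coercivity of a(·,·) on H^1_0(2, 6) means a(u, u) ≥ α ||u||_{H^1}² for every u ∈ H^1_0.
The interval has length L = 4, and Poincaré/coercivity depend only on L. Here a(u, u) = ∫(u')² + (-1/3)·∫u².
Here c = -1/3 < 0 with |c| < (π/L)² = π^2/16, so coercivity still holds. The condition a(u,u) ≥ α||u||_{H^1}² reads (1−α)∫(u')² ≥ (α−c)∫u². Any admissible α is ≤ 1 (rapidly oscillating u have ∫u²/∫(u')² → 0), and α = 1 would force 0 ≥ (1−c)∫u², impossible since c < 1; so 1−α > 0. By the sharp Poincaré inequality on H^1_0 of an interval of length L, ∫(u')² ≥ (π/L)²∫u² with equality for the first sine mode sin(π(x−x₀)/L) (x₀ the left endpoint), so the inequality holds for all u iff (1−α)(π/L)² ≥ α − c, i.e. α ≤ ((π/L)² + c)/((π/L)² + 1) = (1 + c(L/π)²)/(1 + (L/π)²). (Direct route, valid since c ≤ 0: Poincaré gives c∫u² ≥ c(L/π)²∫(u')², so a(u,u) ≥ (1 + c(L/π)²)∫(u')², while ||u||_{H^1}² ≤ (1 + (L/π)²)∫(u')²; dividing yields the same α.) With (π/L)² = π^2/16 and c = -1/3, the largest admissible constant is α = ((π/L)² + c)/((π/L)² + 1).
Simplifying, α = (-16/3 + π^2)/(π^2 + 16).


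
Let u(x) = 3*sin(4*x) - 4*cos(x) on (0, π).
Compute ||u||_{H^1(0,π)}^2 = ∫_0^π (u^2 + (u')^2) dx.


||u||_{H^1(0,π)}^2 = -128/5 + 185*π/2

u'(x) = 4*sin(x) + 12*cos(4*x).
Expand u² and (u')² and integrate term by term on (0, π), using: for integers n ≥ 1, ∫_0^π sin²(nx) dx = ∫_0^π cos²(nx) dx = π/2; for n ≠ n', ∫_0^π sin(nx)sin(n'x) dx = ∫_0^π cos(nx)cos(n'x) dx = 0; and by product-to-sum, ∫_0^π sin(nx)cos(n'x) dx = ½∫_0^π [sin((n+n')x) + sin((n−n')x)] dx, which is 0 when n+n' is even and 2n/(n²−n'²) when n+n' is odd (it need not vanish on (0, π)).
  u² squared terms: (-4)²·∫cos(x)² dx = 16·π/2 = 8*π;  (3)²·∫sin(4x)² dx = 9·π/2 = 9*π/2.
  u² cross terms: 2·(-4)·(3)·∫cos(x)·sin(4x) dx = -24·(8/15) = -64/5.
  So ∫_0^π u² dx = 8*π + 9*π/2 − 64/5 = -64/5 + 25*π/2.
  (u')² squared terms: (4)²·∫sin(x)² dx = 16·π/2 = 8*π;  (12)²·∫cos(4x)² dx = 144·π/2 = 72*π.
  (u')² cross terms: 2·(4)·(12)·∫sin(x)·cos(4x) dx = 96·(-2/15) = -64/5.
  So ∫_0^π (u')² dx = 8*π + 72*π − 64/5 = -64/5 + 80*π.
||u||_{H^1}^2 = (-64/5 + 25*π/2) + (-64/5 + 80*π) = -128/5 + 185*π/2.


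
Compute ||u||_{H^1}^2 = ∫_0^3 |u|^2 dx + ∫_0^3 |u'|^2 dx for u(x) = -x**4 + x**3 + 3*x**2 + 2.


||u||_{H^1}^2 = 195729/140

The H^1 norm (squared) on an interval (0, L) is
  ||u||_{H^1}^2 = ∫_0^L u(x)^2 dx + ∫_0^L u'(x)^2 dx.
Compute u'(x) = -4*x**3 + 3*x**2 + 6*x.
Then u(x)^2 = x**8 - 2*x**7 - 5*x**6 + 6*x**5 + 5*x**4 + 4*x**3 + 12*x**2 + 4 and u'(x)^2 = 16*x**6 - 24*x**5 - 39*x**4 + 36*x**3 + 36*x**2.
Integrate each monomial from 0 to 3 using ∫_0^3 c·x^n dx = c·3^(n+1)/(n+1):
  ∫_0^3 u(x)^2 dx = ∫_0^3 (x^8 - 2*x^7 - 5*x^6 + 6*x^5 + 5*x^4 + 4*x^3 + 12*x^2 + 4) dx. Term by term:
    ∫_0^3 x^8 dx = 2187;  ∫_0^3 -2*x^7 dx = -6561/4;  ∫_0^3 -5*x^6 dx = -10935/7;
    ∫_0^3 6*x^5 dx = 729;  ∫_0^3 5*x^4 dx = 243;  ∫_0^3 4*x^3 dx = 81;
    ∫_0^3 12*x^2 dx = 108;  ∫_0^3 4 dx = 12.
  Sum: 2187 − 6561/4 − 10935/7 + 729 + 243 + 81 + 108 + 12 = 4413/28.
  ∫_0^3 u'(x)^2 dx = ∫_0^3 (16*x^6 - 24*x^5 - 39*x^4 + 36*x^3 + 36*x^2) dx. Term by term:
    ∫_0^3 16*x^6 dx = 34992/7;  ∫_0^3 -24*x^5 dx = -2916;  ∫_0^3 -39*x^4 dx = -9477/5;
    ∫_0^3 36*x^3 dx = 729;  ∫_0^3 36*x^2 dx = 324.
  Sum: 34992/7 − 2916 − 9477/5 + 729 + 324 = 43416/35.
Adding: ||u||_{H^1}^2 = 4413/28 + 43416/35 = 195729/140.


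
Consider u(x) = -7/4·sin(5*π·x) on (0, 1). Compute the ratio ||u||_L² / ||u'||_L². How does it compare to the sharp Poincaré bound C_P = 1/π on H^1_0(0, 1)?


||u||_L² / ||u'||_L² = 1/(5*π) < C_P = 1/π.

u(x) = -7/4·sin(5*π·x), so u'(x) = -35*π*cos(5*π*x)/4.
Writing u(x) = A·sin(kπx/L) with A = -7/4 and k = 5, use ∫_0^L sin²(kπx/L) dx = L/2 and ∫_0^L cos²(kπx/L) dx = L/2.
u² = 49/16·sin²(5*π·x) and (u')² = 1225*π^2/16·cos²(5*π·x), and each of sin², cos² integrates to L/2 = 1/2 over (0, 1).
∫_0^1 u² dx = 49/32, so ||u||_L² = 7*sqrt(2)/8.
∫_0^1 (u')² dx = 1225*π^2/32, so ||u'||_L² = 35*sqrt(2)*π/8.
Ratio ||u||_L² / ||u'||_L² = 1/(5*π).
Sharp Poincaré constant on H^1_0(0, 1) is C_P = L/π = 1/π, achieved by sin(π·x).
This is the k = 5 harmonic; the ratio L/(kπ) is strictly less than C_P = L/π, consistent with the sharp inequality ||u||_L² ≤ C_P ||u'||_L².


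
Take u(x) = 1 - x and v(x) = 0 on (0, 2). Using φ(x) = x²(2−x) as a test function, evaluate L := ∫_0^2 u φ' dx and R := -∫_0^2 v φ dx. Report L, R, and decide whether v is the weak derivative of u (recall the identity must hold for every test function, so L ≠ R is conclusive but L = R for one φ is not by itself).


LHS = 4/3, RHS = 0. No, v is not the weak derivative of u.

u(x) = 1 - x, classical derivative u'(x) = -1.
φ(x) = x²(2−x), so φ'(x) = x*(4 - 3*x).
Note φ(0) = φ(2) = 0, so the boundary term u·φ vanishes.
LHS = ∫_0^2 u(x) φ'(x) dx = ∫_0^2 (3*x^3 - 7*x^2 + 4*x) dx. Term by term:
  ∫_0^2 3*x^3 dx = 12;  ∫_0^2 -7*x^2 dx = -56/3;  ∫_0^2 4*x dx = 8.
Sum: 12 − 56/3 + 8 = 4/3.
So LHS = 4/3.
∫_0^2 v(x) φ(x) dx = ∫_0^2 (0) dx. Term by term:
  ∫_0^2 0 dx = 0.
So RHS = -∫_0^2 v(x) φ(x) dx = 0.
LHS − RHS = 4/3 ≠ 0, so the identity fails.
(For a valid weak derivative the identity must hold for EVERY test function, in particular this one. The failure shows v is NOT the weak derivative of u.)
Correct weak derivative would be u'(x) = -1.


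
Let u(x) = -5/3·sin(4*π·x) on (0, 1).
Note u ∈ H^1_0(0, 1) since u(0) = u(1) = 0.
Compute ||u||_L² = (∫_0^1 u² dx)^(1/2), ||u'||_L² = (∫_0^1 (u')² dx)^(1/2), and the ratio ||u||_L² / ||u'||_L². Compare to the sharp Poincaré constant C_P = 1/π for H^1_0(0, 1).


||u||_L² / ||u'||_L² = 1/(4*π) < C_P = 1/π.

u(x) = -5/3·sin(4*π·x), so u'(x) = -20*π*cos(4*π*x)/3.
Writing u(x) = A·sin(kπx/L) with A = -5/3 and k = 4, use ∫_0^L sin²(kπx/L) dx = L/2 and ∫_0^L cos²(kπx/L) dx = L/2.
u² = 25/9·sin²(4*π·x) and (u')² = 400*π^2/9·cos²(4*π·x), and each of sin², cos² integrates to L/2 = 1/2 over (0, 1).
∫_0^1 u² dx = 25/18, so ||u||_L² = 5*sqrt(2)/6.
∫_0^1 (u')² dx = 200*π^2/9, so ||u'||_L² = 10*sqrt(2)*π/3.
Ratio ||u||_L² / ||u'||_L² = 1/(4*π).
Sharp Poincaré constant on H^1_0(0, 1) is C_P = L/π = 1/π, achieved by sin(π·x).
This is the k = 4 harmonic; the ratio L/(kπ) is strictly less than C_P = L/π, consistent with the sharp inequality ||u||_L² ≤ C_P ||u'||_L².


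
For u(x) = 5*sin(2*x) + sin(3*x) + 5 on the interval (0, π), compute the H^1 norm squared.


||u||_{H^1(0,π)}^2 = 20/3 + 185*π/2

u'(x) = 10*cos(2*x) + 3*cos(3*x).
Expand u² and (u')² and integrate term by term on (0, π), using: for integers n ≥ 1, ∫_0^π sin²(nx) dx = ∫_0^π cos²(nx) dx = π/2; for n ≠ n', ∫_0^π sin(nx)sin(n'x) dx = ∫_0^π cos(nx)cos(n'x) dx = 0; and by product-to-sum, ∫_0^π sin(nx)cos(n'x) dx = ½∫_0^π [sin((n+n')x) + sin((n−n')x)] dx, which is 0 when n+n' is even and 2n/(n²−n'²) when n+n' is odd (it need not vanish on (0, π)). For the constant mode: ∫_0^π 1 dx = π, ∫_0^π cos(nx) dx = 0, ∫_0^π sin(nx) dx = (1−(−1)^n)/n.
  u² squared terms: (5)²·∫1 dx = 25·π = 25*π;  (5)²·∫sin(2x)² dx = 25·π/2 = 25*π/2;  (1)²·∫sin(3x)² dx = 1·π/2 = π/2.
  u² cross terms: 2·(5)·(5)·∫1·sin(2x) dx = 50·(0) = 0;  2·(5)·(1)·∫1·sin(3x) dx = 10·(2/3) = 20/3;  2·(5)·(1)·∫sin(2x)·sin(3x) dx = 10·(0) = 0.
  So ∫_0^π u² dx = 25*π + 25*π/2 + π/2 + 0 + 20/3 + 0 = 20/3 + 38*π.
  (u')² squared terms: (3)²·∫cos(3x)² dx = 9·π/2 = 9*π/2;  (10)²·∫cos(2x)² dx = 100·π/2 = 50*π.
  (u')² cross terms: 2·(3)·(10)·∫cos(3x)·cos(2x) dx = 60·(0) = 0.
  So ∫_0^π (u')² dx = 9*π/2 + 50*π + 0 = 109*π/2.
||u||_{H^1}^2 = (20/3 + 38*π) + (109*π/2) = 20/3 + 185*π/2.


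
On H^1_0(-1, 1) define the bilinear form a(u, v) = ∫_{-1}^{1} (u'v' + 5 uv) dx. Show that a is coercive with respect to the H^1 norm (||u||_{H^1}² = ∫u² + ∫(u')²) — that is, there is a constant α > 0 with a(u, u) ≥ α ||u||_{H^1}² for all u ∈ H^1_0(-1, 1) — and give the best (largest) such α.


α = 1

Coercivity of a(·,·) on H^1_0(-1, 1) means a(u, u) ≥ α ||u||_{H^1}² for every u ∈ H^1_0.
The interval has length L = 2, and Poincaré/coercivity depend only on L. Here a(u, u) = ∫(u')² + (5)·∫u².
Here c = 5 ≥ 1, so a(u,u) = ∫(u')² + c∫u² ≥ ∫(u')² + ∫u² = ||u||_{H^1}², i.e. α = 1 works. No larger α is possible: a(u,u) ≥ α||u||_{H^1}² means (1−α)∫(u')² ≥ (α−c)∫u², and for the modes u_n = sin(nπ(x−x₀)/L) (x₀ the left endpoint) one has ∫u_n²/∫(u_n')² = (L/(nπ))² → 0, so a(u_n,u_n)/||u_n||_{H^1}² → 1. Hence the optimal constant is α = 1.
Therefore α = 1.


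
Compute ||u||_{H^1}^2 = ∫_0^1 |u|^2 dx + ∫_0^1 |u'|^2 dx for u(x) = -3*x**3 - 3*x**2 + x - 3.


||u||_{H^1}^2 = 6764/105

The H^1 norm (squared) on an interval (0, L) is
  ||u||_{H^1}^2 = ∫_0^L u(x)^2 dx + ∫_0^L u'(x)^2 dx.
Compute u'(x) = -9*x**2 - 6*x + 1.
Then u(x)^2 = 9*x**6 + 18*x**5 + 3*x**4 + 12*x**3 + 19*x**2 - 6*x + 9 and u'(x)^2 = 81*x**4 + 108*x**3 + 18*x**2 - 12*x + 1.
Integrate each monomial from 0 to 1 using ∫_0^1 c·x^n dx = c·1^(n+1)/(n+1):
  ∫_0^1 u(x)^2 dx = ∫_0^1 (9*x^6 + 18*x^5 + 3*x^4 + 12*x^3 + 19*x^2 - 6*x + 9) dx. Term by term:
    ∫_0^1 9*x^6 dx = 9/7;  ∫_0^1 18*x^5 dx = 3;  ∫_0^1 3*x^4 dx = 3/5;
    ∫_0^1 12*x^3 dx = 3;  ∫_0^1 19*x^2 dx = 19/3;  ∫_0^1 -6*x dx = -3;
    ∫_0^1 9 dx = 9.
  Sum: 9/7 + 3 + 3/5 + 3 + 19/3 − 3 + 9 = 2123/105.
  ∫_0^1 u'(x)^2 dx = ∫_0^1 (81*x^4 + 108*x^3 + 18*x^2 - 12*x + 1) dx. Term by term:
    ∫_0^1 81*x^4 dx = 81/5;  ∫_0^1 108*x^3 dx = 27;  ∫_0^1 18*x^2 dx = 6;
    ∫_0^1 -12*x dx = -6;  ∫_0^1 1 dx = 1.
  Sum: 81/5 + 27 + 6 − 6 + 1 = 221/5.
Adding: ||u||_{H^1}^2 = 2123/105 + 221/5 = 6764/105.


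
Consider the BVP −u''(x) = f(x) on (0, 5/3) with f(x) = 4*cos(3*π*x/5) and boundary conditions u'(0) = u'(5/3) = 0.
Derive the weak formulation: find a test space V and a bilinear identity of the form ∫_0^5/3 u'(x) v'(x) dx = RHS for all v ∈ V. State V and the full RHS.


V = H^1(0, 5/3) (no boundary constraint on v; u is determined up to an additive constant); weak form: ∫_0^5/3 u'v' dx = ∫_0^5/3 (4*cos(3*π*x/5)) v dx for all v ∈ V.

Multiply both sides by a test function v and integrate from 0 to 5/3:
  ∫_0^5/3 −u''(x) v(x) dx = ∫_0^5/3 f(x) v(x) dx.
Integrate the LHS by parts once:
  ∫_0^5/3 −u'' v dx = −[u'(x) v(x)]_0^5/3 + ∫_0^5/3 u'(x) v'(x) dx.
Thus ∫_0^5/3 u'(x) v'(x) dx = ∫_0^5/3 f(x) v(x) dx + [u'(x) v(x)]_0^5/3.
Choose V so that boundary terms are either known or forced to vanish.
u has homogeneous Neumann: u'(0) = u'(5/3) = 0. So [u' v]_0^5/3 = 0·v(5/3) − 0·v(0) = 0 for any v; take V = H^1(0, 5/3).
Weak formulation: find u (satisfying any essential BC) such that ∫_0^5/3 u'(x) v'(x) dx = ∫_0^5/3 f v dx for all v ∈ V (homogeneous Neumann, so boundary terms vanish).
Substituting f(x) = 4*cos(3*π*x/5), the right-hand side is ∫_0^5/3 (4*cos(3*π*x/5)) v dx.
Compatibility check (pure Neumann): taking v ≡ 1 ∈ V gives 0 = ∫_0^5/3 f dx + (0) − (0), i.e. ∫_0^5/3 f dx must equal u'(0) − u'(5/3) = 0. Indeed ∫_0^5/3 (4*cos(3*π*x/5)) dx = 0, so the data are compatible. The solution is then unique only up to an additive constant (fix it e.g. by requiring ∫_0^5/3 u dx = 0).
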